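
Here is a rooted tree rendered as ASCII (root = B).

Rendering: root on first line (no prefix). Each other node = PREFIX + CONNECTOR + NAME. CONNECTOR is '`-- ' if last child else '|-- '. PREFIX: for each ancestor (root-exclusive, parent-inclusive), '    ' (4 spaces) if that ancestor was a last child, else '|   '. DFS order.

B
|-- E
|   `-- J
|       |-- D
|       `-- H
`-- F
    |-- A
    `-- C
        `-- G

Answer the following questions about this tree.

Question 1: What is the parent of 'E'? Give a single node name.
Answer: B

Derivation:
Scan adjacency: E appears as child of B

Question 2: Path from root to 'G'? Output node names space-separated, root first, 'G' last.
Walk down from root: B -> F -> C -> G

Answer: B F C G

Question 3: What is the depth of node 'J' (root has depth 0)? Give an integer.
Path from root to J: B -> E -> J
Depth = number of edges = 2

Answer: 2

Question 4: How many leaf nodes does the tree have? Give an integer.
Answer: 4

Derivation:
Leaves (nodes with no children): A, D, G, H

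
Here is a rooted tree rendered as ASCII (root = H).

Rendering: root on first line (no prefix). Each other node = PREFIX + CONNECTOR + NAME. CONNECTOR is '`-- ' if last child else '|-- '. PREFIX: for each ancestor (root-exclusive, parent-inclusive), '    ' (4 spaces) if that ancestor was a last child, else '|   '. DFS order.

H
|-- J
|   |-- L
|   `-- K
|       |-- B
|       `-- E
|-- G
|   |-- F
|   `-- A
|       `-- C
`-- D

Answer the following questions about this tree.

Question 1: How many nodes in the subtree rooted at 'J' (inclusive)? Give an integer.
Subtree rooted at J contains: B, E, J, K, L
Count = 5

Answer: 5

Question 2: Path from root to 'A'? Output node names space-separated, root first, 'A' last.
Walk down from root: H -> G -> A

Answer: H G A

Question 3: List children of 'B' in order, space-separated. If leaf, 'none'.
Answer: none

Derivation:
Node B's children (from adjacency): (leaf)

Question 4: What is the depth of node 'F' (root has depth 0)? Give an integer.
Path from root to F: H -> G -> F
Depth = number of edges = 2

Answer: 2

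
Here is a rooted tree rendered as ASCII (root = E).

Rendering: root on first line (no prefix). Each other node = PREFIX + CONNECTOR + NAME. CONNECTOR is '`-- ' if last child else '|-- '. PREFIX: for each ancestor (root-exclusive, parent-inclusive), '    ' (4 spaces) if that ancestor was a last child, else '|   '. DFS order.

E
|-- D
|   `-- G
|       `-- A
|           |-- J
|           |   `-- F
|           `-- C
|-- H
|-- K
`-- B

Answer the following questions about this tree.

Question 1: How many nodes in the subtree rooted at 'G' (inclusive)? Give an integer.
Subtree rooted at G contains: A, C, F, G, J
Count = 5

Answer: 5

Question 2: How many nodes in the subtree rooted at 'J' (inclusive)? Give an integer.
Answer: 2

Derivation:
Subtree rooted at J contains: F, J
Count = 2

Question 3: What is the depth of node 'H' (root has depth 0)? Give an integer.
Path from root to H: E -> H
Depth = number of edges = 1

Answer: 1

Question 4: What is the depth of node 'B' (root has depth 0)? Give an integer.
Answer: 1

Derivation:
Path from root to B: E -> B
Depth = number of edges = 1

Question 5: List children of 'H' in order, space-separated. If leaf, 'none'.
Answer: none

Derivation:
Node H's children (from adjacency): (leaf)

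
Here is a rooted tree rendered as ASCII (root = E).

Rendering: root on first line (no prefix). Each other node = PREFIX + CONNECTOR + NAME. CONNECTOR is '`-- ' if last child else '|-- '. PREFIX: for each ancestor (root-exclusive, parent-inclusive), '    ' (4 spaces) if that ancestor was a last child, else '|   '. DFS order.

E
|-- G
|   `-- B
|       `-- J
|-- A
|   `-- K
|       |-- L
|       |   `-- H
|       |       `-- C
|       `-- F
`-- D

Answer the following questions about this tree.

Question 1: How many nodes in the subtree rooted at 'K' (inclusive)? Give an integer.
Subtree rooted at K contains: C, F, H, K, L
Count = 5

Answer: 5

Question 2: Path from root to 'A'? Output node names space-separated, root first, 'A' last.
Answer: E A

Derivation:
Walk down from root: E -> A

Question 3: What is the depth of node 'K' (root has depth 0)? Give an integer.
Answer: 2

Derivation:
Path from root to K: E -> A -> K
Depth = number of edges = 2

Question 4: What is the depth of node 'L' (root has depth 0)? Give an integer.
Path from root to L: E -> A -> K -> L
Depth = number of edges = 3

Answer: 3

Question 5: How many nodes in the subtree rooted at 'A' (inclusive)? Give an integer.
Answer: 6

Derivation:
Subtree rooted at A contains: A, C, F, H, K, L
Count = 6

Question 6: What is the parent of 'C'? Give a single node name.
Scan adjacency: C appears as child of H

Answer: H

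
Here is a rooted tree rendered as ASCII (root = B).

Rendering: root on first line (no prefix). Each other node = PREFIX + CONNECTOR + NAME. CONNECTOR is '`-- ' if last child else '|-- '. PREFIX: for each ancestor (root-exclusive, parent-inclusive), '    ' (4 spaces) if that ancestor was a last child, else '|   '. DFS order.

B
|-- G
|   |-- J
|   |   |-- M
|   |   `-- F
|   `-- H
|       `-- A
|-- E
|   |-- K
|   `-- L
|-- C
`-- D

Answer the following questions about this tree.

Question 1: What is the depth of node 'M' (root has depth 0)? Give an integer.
Answer: 3

Derivation:
Path from root to M: B -> G -> J -> M
Depth = number of edges = 3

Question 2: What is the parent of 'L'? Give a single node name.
Scan adjacency: L appears as child of E

Answer: E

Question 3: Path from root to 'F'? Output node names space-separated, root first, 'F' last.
Answer: B G J F

Derivation:
Walk down from root: B -> G -> J -> F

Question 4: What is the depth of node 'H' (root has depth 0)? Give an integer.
Answer: 2

Derivation:
Path from root to H: B -> G -> H
Depth = number of edges = 2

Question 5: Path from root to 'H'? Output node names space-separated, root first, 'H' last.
Walk down from root: B -> G -> H

Answer: B G H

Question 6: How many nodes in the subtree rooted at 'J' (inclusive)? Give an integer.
Answer: 3

Derivation:
Subtree rooted at J contains: F, J, M
Count = 3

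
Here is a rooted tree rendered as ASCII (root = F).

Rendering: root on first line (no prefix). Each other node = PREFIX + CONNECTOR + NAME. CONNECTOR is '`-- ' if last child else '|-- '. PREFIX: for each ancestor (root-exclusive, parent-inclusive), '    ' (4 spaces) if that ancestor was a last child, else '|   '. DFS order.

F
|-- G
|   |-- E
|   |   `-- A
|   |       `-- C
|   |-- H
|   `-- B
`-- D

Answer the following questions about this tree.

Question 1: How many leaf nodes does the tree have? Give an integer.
Answer: 4

Derivation:
Leaves (nodes with no children): B, C, D, H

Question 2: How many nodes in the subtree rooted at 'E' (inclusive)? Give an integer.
Answer: 3

Derivation:
Subtree rooted at E contains: A, C, E
Count = 3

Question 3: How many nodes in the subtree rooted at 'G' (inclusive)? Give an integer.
Subtree rooted at G contains: A, B, C, E, G, H
Count = 6

Answer: 6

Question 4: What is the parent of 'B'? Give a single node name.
Answer: G

Derivation:
Scan adjacency: B appears as child of G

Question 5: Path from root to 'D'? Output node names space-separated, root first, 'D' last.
Answer: F D

Derivation:
Walk down from root: F -> D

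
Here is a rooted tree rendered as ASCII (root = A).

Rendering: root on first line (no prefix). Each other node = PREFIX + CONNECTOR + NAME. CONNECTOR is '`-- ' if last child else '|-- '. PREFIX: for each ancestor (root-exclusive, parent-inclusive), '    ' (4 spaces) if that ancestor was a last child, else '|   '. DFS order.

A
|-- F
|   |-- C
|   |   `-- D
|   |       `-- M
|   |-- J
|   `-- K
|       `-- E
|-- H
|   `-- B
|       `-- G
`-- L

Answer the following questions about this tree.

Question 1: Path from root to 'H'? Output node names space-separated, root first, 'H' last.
Answer: A H

Derivation:
Walk down from root: A -> H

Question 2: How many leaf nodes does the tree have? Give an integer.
Answer: 5

Derivation:
Leaves (nodes with no children): E, G, J, L, M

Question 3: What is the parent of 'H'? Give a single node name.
Scan adjacency: H appears as child of A

Answer: A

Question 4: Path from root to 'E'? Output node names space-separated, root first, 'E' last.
Answer: A F K E

Derivation:
Walk down from root: A -> F -> K -> E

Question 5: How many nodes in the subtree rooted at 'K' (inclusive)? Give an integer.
Answer: 2

Derivation:
Subtree rooted at K contains: E, K
Count = 2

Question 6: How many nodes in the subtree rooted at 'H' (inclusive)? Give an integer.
Answer: 3

Derivation:
Subtree rooted at H contains: B, G, H
Count = 3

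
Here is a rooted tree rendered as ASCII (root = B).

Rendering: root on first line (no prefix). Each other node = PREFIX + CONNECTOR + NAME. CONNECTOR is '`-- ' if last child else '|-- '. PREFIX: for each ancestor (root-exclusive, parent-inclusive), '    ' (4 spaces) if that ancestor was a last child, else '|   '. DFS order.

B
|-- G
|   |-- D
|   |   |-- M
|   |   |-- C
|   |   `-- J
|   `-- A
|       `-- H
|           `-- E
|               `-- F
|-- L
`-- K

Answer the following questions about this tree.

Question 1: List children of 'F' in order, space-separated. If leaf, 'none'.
Node F's children (from adjacency): (leaf)

Answer: none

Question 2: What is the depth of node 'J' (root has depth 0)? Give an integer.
Path from root to J: B -> G -> D -> J
Depth = number of edges = 3

Answer: 3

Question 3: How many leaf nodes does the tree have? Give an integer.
Leaves (nodes with no children): C, F, J, K, L, M

Answer: 6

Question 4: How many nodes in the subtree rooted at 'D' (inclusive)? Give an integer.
Answer: 4

Derivation:
Subtree rooted at D contains: C, D, J, M
Count = 4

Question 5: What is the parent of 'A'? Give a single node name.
Scan adjacency: A appears as child of G

Answer: G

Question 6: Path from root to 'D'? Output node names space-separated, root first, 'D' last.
Answer: B G D

Derivation:
Walk down from root: B -> G -> D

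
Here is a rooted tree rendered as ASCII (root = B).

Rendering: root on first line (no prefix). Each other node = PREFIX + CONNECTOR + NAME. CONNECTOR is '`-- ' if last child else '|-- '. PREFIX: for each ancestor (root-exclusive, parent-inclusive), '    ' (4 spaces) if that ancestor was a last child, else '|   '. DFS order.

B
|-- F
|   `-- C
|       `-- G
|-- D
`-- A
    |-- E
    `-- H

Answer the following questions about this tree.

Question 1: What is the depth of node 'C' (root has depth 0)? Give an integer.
Path from root to C: B -> F -> C
Depth = number of edges = 2

Answer: 2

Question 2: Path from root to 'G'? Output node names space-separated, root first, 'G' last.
Walk down from root: B -> F -> C -> G

Answer: B F C G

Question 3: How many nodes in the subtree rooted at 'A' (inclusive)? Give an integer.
Subtree rooted at A contains: A, E, H
Count = 3

Answer: 3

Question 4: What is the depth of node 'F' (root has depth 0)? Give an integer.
Path from root to F: B -> F
Depth = number of edges = 1

Answer: 1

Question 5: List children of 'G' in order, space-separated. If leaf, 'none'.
Answer: none

Derivation:
Node G's children (from adjacency): (leaf)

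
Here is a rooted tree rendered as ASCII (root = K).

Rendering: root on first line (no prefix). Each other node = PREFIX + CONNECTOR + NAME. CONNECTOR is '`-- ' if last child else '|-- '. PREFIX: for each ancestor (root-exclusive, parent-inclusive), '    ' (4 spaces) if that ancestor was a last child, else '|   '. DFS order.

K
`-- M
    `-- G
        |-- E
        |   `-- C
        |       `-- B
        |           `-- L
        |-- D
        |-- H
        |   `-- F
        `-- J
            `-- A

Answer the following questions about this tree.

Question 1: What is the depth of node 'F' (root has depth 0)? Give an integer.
Answer: 4

Derivation:
Path from root to F: K -> M -> G -> H -> F
Depth = number of edges = 4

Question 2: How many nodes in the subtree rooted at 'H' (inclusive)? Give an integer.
Subtree rooted at H contains: F, H
Count = 2

Answer: 2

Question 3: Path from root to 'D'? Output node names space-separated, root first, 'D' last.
Answer: K M G D

Derivation:
Walk down from root: K -> M -> G -> D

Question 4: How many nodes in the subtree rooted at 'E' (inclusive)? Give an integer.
Answer: 4

Derivation:
Subtree rooted at E contains: B, C, E, L
Count = 4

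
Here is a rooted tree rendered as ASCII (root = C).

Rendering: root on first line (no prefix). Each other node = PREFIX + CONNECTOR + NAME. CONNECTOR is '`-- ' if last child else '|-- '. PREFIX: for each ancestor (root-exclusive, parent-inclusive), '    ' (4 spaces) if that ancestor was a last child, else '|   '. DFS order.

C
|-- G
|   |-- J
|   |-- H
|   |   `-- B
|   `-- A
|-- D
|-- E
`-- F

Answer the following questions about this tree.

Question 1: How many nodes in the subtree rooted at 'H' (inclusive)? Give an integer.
Answer: 2

Derivation:
Subtree rooted at H contains: B, H
Count = 2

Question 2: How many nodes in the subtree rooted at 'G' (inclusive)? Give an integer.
Answer: 5

Derivation:
Subtree rooted at G contains: A, B, G, H, J
Count = 5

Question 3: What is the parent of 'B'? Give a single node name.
Answer: H

Derivation:
Scan adjacency: B appears as child of H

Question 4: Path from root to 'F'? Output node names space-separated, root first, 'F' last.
Walk down from root: C -> F

Answer: C F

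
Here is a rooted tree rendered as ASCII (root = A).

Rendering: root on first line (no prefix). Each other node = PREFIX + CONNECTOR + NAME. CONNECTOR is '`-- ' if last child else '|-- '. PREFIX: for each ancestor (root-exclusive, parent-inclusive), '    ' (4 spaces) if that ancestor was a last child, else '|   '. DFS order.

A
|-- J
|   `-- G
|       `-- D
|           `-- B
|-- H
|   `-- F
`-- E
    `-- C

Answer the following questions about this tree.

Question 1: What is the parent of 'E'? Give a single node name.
Answer: A

Derivation:
Scan adjacency: E appears as child of A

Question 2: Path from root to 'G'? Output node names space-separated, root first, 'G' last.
Walk down from root: A -> J -> G

Answer: A J G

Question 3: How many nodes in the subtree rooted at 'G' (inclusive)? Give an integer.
Answer: 3

Derivation:
Subtree rooted at G contains: B, D, G
Count = 3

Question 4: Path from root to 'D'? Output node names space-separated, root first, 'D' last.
Walk down from root: A -> J -> G -> D

Answer: A J G D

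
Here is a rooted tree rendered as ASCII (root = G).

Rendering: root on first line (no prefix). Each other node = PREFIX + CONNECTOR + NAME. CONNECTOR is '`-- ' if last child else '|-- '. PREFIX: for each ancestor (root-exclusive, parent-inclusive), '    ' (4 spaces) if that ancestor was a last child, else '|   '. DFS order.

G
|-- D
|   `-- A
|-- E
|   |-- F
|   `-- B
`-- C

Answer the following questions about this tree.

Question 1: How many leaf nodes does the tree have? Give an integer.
Leaves (nodes with no children): A, B, C, F

Answer: 4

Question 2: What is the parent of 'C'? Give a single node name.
Answer: G

Derivation:
Scan adjacency: C appears as child of G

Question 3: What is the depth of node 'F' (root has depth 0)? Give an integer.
Path from root to F: G -> E -> F
Depth = number of edges = 2

Answer: 2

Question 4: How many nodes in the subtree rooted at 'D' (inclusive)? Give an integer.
Subtree rooted at D contains: A, D
Count = 2

Answer: 2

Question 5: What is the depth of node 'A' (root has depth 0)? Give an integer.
Answer: 2

Derivation:
Path from root to A: G -> D -> A
Depth = number of edges = 2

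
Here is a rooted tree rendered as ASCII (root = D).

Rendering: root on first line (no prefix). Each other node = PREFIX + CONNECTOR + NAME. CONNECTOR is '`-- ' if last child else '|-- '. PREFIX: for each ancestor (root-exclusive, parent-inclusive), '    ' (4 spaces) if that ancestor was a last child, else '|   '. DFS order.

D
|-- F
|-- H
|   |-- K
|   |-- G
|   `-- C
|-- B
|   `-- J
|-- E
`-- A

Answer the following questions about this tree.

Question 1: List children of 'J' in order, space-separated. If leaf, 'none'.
Node J's children (from adjacency): (leaf)

Answer: none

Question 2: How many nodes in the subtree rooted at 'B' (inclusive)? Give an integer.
Subtree rooted at B contains: B, J
Count = 2

Answer: 2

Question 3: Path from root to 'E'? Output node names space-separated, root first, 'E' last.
Answer: D E

Derivation:
Walk down from root: D -> E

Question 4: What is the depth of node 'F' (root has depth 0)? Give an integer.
Path from root to F: D -> F
Depth = number of edges = 1

Answer: 1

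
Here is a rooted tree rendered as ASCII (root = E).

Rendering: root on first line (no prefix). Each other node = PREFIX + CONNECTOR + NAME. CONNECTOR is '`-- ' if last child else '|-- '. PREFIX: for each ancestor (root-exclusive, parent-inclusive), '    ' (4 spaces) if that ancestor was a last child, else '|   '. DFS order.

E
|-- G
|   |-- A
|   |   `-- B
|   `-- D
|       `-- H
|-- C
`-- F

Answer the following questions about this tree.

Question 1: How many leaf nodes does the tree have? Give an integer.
Leaves (nodes with no children): B, C, F, H

Answer: 4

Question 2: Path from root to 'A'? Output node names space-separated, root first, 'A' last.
Answer: E G A

Derivation:
Walk down from root: E -> G -> A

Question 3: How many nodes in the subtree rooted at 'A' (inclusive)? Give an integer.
Subtree rooted at A contains: A, B
Count = 2

Answer: 2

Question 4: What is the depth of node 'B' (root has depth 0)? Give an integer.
Path from root to B: E -> G -> A -> B
Depth = number of edges = 3

Answer: 3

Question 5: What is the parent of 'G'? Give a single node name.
Answer: E

Derivation:
Scan adjacency: G appears as child of E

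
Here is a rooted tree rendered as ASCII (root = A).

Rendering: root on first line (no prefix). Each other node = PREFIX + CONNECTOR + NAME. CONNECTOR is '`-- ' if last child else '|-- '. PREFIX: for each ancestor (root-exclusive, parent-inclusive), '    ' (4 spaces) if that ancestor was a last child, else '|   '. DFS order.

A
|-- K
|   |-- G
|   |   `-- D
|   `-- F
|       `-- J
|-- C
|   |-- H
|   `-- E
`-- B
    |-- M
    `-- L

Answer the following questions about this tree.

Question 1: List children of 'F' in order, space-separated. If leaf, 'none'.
Node F's children (from adjacency): J

Answer: J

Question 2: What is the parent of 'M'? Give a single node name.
Answer: B

Derivation:
Scan adjacency: M appears as child of B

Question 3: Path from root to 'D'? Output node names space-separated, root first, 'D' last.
Answer: A K G D

Derivation:
Walk down from root: A -> K -> G -> D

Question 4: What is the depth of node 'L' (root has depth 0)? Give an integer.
Answer: 2

Derivation:
Path from root to L: A -> B -> L
Depth = number of edges = 2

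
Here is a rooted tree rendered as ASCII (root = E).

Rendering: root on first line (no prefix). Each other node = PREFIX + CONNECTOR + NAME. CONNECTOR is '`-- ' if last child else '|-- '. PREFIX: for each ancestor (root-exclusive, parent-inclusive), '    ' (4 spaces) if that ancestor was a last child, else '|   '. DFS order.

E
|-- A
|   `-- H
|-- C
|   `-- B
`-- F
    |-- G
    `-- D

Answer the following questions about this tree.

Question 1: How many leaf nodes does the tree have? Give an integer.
Answer: 4

Derivation:
Leaves (nodes with no children): B, D, G, H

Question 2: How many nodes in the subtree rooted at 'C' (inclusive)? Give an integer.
Subtree rooted at C contains: B, C
Count = 2

Answer: 2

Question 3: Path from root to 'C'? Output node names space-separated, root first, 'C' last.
Walk down from root: E -> C

Answer: E C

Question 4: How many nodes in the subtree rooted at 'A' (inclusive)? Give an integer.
Subtree rooted at A contains: A, H
Count = 2

Answer: 2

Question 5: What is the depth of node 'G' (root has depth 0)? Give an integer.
Answer: 2

Derivation:
Path from root to G: E -> F -> G
Depth = number of edges = 2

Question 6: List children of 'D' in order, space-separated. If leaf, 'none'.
Node D's children (from adjacency): (leaf)

Answer: none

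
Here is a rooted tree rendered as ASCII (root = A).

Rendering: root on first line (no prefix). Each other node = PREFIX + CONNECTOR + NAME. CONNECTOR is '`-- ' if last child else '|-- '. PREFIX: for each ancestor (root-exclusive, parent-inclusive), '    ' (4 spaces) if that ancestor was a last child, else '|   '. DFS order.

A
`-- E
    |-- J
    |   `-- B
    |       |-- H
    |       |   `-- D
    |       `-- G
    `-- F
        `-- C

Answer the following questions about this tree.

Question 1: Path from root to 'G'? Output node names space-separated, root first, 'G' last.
Answer: A E J B G

Derivation:
Walk down from root: A -> E -> J -> B -> G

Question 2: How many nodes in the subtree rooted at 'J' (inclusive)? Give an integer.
Answer: 5

Derivation:
Subtree rooted at J contains: B, D, G, H, J
Count = 5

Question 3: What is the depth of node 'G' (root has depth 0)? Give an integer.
Answer: 4

Derivation:
Path from root to G: A -> E -> J -> B -> G
Depth = number of edges = 4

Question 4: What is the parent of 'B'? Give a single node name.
Scan adjacency: B appears as child of J

Answer: J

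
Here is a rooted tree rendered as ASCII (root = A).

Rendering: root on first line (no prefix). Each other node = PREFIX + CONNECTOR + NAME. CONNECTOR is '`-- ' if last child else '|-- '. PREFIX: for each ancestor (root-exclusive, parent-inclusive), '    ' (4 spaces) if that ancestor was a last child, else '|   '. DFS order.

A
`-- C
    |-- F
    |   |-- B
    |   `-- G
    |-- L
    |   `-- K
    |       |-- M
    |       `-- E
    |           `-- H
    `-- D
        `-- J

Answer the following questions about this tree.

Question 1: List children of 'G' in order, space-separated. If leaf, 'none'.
Node G's children (from adjacency): (leaf)

Answer: none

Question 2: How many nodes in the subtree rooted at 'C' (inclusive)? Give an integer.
Answer: 11

Derivation:
Subtree rooted at C contains: B, C, D, E, F, G, H, J, K, L, M
Count = 11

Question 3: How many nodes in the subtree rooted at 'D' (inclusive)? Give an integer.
Answer: 2

Derivation:
Subtree rooted at D contains: D, J
Count = 2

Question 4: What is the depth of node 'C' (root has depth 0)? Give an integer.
Answer: 1

Derivation:
Path from root to C: A -> C
Depth = number of edges = 1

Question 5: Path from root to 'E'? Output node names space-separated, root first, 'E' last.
Walk down from root: A -> C -> L -> K -> E

Answer: A C L K E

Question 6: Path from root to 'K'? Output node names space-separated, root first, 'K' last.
Walk down from root: A -> C -> L -> K

Answer: A C L K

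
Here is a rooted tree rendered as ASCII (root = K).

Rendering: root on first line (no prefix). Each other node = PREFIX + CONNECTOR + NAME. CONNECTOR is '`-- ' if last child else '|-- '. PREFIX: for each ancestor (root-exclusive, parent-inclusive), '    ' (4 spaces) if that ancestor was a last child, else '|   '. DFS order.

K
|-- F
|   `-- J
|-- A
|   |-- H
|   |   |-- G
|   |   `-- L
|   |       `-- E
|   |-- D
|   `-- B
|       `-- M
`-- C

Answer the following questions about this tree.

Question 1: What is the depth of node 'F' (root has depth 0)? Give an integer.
Answer: 1

Derivation:
Path from root to F: K -> F
Depth = number of edges = 1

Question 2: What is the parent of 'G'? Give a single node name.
Answer: H

Derivation:
Scan adjacency: G appears as child of H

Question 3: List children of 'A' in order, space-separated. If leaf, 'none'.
Answer: H D B

Derivation:
Node A's children (from adjacency): H, D, B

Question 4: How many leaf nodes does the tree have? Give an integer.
Answer: 6

Derivation:
Leaves (nodes with no children): C, D, E, G, J, M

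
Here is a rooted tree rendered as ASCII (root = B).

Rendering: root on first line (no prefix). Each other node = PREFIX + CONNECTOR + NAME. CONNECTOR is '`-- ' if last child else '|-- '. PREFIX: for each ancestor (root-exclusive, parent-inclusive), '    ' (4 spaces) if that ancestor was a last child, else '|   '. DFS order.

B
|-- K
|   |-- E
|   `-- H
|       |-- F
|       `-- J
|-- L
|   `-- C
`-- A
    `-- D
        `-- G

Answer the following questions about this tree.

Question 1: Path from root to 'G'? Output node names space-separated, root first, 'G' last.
Walk down from root: B -> A -> D -> G

Answer: B A D G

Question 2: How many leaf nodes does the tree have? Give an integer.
Answer: 5

Derivation:
Leaves (nodes with no children): C, E, F, G, J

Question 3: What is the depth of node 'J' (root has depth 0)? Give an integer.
Path from root to J: B -> K -> H -> J
Depth = number of edges = 3

Answer: 3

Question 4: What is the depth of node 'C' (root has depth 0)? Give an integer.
Path from root to C: B -> L -> C
Depth = number of edges = 2

Answer: 2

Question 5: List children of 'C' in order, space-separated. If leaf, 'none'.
Node C's children (from adjacency): (leaf)

Answer: none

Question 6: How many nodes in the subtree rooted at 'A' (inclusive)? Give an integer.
Subtree rooted at A contains: A, D, G
Count = 3

Answer: 3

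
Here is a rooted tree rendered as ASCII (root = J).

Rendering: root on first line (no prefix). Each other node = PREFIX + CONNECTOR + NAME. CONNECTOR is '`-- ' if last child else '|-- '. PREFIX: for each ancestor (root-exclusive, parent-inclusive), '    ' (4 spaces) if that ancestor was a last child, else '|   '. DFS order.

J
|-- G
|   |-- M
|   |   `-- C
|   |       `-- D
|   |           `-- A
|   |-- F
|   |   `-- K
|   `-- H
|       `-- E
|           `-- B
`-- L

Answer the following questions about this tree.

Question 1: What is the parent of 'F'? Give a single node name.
Scan adjacency: F appears as child of G

Answer: G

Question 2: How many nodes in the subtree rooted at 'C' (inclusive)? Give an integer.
Subtree rooted at C contains: A, C, D
Count = 3

Answer: 3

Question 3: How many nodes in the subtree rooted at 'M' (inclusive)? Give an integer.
Answer: 4

Derivation:
Subtree rooted at M contains: A, C, D, M
Count = 4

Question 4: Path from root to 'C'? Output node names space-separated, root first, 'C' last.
Answer: J G M C

Derivation:
Walk down from root: J -> G -> M -> C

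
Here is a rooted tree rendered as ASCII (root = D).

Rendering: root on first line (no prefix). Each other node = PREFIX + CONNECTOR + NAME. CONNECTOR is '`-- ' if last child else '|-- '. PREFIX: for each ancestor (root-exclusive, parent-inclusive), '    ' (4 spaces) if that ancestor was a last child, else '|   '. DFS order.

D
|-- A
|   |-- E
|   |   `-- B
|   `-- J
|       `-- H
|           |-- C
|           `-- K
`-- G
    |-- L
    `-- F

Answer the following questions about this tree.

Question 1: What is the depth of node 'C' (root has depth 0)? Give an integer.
Answer: 4

Derivation:
Path from root to C: D -> A -> J -> H -> C
Depth = number of edges = 4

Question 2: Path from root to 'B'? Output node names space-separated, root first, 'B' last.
Answer: D A E B

Derivation:
Walk down from root: D -> A -> E -> B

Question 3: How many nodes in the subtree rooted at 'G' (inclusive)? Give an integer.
Subtree rooted at G contains: F, G, L
Count = 3

Answer: 3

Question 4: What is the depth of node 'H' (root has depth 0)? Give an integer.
Answer: 3

Derivation:
Path from root to H: D -> A -> J -> H
Depth = number of edges = 3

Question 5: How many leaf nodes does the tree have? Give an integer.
Answer: 5

Derivation:
Leaves (nodes with no children): B, C, F, K, L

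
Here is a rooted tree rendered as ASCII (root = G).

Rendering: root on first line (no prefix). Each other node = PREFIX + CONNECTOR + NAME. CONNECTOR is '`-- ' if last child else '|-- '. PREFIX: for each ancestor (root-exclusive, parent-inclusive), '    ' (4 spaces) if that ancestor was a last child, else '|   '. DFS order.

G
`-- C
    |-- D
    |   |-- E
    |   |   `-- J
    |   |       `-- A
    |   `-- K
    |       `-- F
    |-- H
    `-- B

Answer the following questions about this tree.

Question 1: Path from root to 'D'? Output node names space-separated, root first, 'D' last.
Answer: G C D

Derivation:
Walk down from root: G -> C -> D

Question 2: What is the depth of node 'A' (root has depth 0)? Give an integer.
Path from root to A: G -> C -> D -> E -> J -> A
Depth = number of edges = 5

Answer: 5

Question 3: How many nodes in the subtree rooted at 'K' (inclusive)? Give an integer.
Answer: 2

Derivation:
Subtree rooted at K contains: F, K
Count = 2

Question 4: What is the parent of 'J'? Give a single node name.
Scan adjacency: J appears as child of E

Answer: E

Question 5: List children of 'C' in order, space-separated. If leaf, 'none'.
Node C's children (from adjacency): D, H, B

Answer: D H B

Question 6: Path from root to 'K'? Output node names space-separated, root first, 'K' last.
Walk down from root: G -> C -> D -> K

Answer: G C D K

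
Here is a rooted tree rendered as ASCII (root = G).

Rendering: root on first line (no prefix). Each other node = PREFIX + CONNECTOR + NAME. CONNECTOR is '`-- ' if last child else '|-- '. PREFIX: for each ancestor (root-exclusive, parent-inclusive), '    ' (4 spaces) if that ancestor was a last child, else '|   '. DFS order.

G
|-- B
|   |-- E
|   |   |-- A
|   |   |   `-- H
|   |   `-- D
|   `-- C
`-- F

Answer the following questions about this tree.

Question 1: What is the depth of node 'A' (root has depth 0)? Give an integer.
Answer: 3

Derivation:
Path from root to A: G -> B -> E -> A
Depth = number of edges = 3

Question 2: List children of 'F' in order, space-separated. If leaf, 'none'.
Node F's children (from adjacency): (leaf)

Answer: none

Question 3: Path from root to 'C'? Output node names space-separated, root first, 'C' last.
Answer: G B C

Derivation:
Walk down from root: G -> B -> C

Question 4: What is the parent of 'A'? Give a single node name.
Scan adjacency: A appears as child of E

Answer: E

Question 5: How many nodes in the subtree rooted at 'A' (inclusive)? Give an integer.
Subtree rooted at A contains: A, H
Count = 2

Answer: 2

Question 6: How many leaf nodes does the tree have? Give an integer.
Leaves (nodes with no children): C, D, F, H

Answer: 4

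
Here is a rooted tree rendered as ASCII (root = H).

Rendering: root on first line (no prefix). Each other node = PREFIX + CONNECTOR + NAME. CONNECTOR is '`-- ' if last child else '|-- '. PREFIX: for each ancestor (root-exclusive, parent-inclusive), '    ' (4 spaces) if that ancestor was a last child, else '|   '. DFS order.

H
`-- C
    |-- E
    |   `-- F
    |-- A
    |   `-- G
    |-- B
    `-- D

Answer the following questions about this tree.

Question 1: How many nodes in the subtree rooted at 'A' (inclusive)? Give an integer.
Answer: 2

Derivation:
Subtree rooted at A contains: A, G
Count = 2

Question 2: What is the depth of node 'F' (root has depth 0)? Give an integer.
Answer: 3

Derivation:
Path from root to F: H -> C -> E -> F
Depth = number of edges = 3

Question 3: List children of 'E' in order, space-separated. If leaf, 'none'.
Node E's children (from adjacency): F

Answer: F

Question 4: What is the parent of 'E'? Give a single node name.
Scan adjacency: E appears as child of C

Answer: C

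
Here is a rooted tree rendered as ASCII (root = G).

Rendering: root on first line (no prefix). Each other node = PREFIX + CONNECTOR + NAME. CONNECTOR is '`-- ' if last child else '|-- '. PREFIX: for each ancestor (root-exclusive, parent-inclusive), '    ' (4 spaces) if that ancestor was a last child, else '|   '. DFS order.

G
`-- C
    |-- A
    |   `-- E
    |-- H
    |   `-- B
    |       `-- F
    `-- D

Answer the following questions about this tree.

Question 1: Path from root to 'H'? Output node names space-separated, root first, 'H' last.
Answer: G C H

Derivation:
Walk down from root: G -> C -> H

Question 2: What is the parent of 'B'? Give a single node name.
Scan adjacency: B appears as child of H

Answer: H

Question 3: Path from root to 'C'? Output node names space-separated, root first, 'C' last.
Answer: G C

Derivation:
Walk down from root: G -> C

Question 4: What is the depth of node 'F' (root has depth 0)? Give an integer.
Path from root to F: G -> C -> H -> B -> F
Depth = number of edges = 4

Answer: 4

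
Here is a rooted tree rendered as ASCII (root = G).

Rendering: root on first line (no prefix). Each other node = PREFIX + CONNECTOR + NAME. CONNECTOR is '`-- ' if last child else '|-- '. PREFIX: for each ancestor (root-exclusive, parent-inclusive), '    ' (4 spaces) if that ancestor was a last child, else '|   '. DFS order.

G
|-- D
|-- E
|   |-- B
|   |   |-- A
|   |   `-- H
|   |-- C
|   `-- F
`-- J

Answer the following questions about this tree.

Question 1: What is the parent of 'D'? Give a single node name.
Scan adjacency: D appears as child of G

Answer: G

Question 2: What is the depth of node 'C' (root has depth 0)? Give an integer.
Answer: 2

Derivation:
Path from root to C: G -> E -> C
Depth = number of edges = 2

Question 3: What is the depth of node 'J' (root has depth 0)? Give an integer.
Answer: 1

Derivation:
Path from root to J: G -> J
Depth = number of edges = 1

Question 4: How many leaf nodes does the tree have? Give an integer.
Answer: 6

Derivation:
Leaves (nodes with no children): A, C, D, F, H, J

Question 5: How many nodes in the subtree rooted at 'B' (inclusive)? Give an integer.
Subtree rooted at B contains: A, B, H
Count = 3

Answer: 3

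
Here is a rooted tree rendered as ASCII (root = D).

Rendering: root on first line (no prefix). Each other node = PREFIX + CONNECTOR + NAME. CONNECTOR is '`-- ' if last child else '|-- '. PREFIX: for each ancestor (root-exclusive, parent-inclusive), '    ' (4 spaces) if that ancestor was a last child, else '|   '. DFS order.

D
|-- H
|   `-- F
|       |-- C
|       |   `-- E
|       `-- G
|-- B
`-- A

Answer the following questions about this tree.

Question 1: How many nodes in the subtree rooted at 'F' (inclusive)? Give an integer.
Answer: 4

Derivation:
Subtree rooted at F contains: C, E, F, G
Count = 4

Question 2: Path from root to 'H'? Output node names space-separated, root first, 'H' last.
Walk down from root: D -> H

Answer: D H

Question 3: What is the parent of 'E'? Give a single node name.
Scan adjacency: E appears as child of C

Answer: C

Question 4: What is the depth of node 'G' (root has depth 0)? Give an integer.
Answer: 3

Derivation:
Path from root to G: D -> H -> F -> G
Depth = number of edges = 3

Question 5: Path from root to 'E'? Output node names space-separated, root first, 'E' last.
Walk down from root: D -> H -> F -> C -> E

Answer: D H F C E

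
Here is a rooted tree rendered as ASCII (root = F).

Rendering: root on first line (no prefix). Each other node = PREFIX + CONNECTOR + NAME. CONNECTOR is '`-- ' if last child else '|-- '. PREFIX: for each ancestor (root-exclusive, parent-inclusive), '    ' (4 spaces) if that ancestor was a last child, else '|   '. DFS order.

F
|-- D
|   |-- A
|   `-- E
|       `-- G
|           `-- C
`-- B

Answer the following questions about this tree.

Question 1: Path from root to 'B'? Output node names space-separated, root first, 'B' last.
Answer: F B

Derivation:
Walk down from root: F -> B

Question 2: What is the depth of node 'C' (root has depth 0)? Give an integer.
Path from root to C: F -> D -> E -> G -> C
Depth = number of edges = 4

Answer: 4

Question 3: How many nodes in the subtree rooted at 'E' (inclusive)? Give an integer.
Subtree rooted at E contains: C, E, G
Count = 3

Answer: 3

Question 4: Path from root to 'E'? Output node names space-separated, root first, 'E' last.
Answer: F D E

Derivation:
Walk down from root: F -> D -> E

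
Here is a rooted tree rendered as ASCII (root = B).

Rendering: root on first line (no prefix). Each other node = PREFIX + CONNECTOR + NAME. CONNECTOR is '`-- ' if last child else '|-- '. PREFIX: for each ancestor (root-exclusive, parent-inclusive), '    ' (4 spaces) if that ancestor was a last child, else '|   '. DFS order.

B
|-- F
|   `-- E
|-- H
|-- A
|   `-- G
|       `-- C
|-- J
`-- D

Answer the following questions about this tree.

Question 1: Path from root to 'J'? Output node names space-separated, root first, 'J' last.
Answer: B J

Derivation:
Walk down from root: B -> J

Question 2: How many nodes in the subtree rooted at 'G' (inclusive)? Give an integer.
Answer: 2

Derivation:
Subtree rooted at G contains: C, G
Count = 2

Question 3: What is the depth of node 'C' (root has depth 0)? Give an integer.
Answer: 3

Derivation:
Path from root to C: B -> A -> G -> C
Depth = number of edges = 3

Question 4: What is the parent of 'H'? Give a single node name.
Scan adjacency: H appears as child of B

Answer: B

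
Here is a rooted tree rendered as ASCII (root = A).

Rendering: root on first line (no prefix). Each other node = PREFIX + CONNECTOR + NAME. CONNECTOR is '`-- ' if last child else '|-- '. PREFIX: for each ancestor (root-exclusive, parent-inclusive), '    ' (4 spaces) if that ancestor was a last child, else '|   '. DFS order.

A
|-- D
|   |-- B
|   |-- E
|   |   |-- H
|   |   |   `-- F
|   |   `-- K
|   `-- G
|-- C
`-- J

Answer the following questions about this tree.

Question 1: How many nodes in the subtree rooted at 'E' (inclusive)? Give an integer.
Answer: 4

Derivation:
Subtree rooted at E contains: E, F, H, K
Count = 4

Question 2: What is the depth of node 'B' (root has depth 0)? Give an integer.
Answer: 2

Derivation:
Path from root to B: A -> D -> B
Depth = number of edges = 2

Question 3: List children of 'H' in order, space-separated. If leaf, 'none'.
Answer: F

Derivation:
Node H's children (from adjacency): F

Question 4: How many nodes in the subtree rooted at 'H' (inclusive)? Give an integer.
Answer: 2

Derivation:
Subtree rooted at H contains: F, H
Count = 2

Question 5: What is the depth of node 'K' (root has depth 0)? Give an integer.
Answer: 3

Derivation:
Path from root to K: A -> D -> E -> K
Depth = number of edges = 3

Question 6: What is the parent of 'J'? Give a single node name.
Scan adjacency: J appears as child of A

Answer: A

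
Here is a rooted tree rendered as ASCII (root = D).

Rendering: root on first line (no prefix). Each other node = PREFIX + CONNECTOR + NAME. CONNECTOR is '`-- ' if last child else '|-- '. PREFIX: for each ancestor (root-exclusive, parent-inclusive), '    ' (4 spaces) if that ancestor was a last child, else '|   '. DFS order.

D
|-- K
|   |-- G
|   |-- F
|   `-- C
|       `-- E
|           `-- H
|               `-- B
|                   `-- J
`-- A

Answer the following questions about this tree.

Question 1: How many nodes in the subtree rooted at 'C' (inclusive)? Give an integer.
Subtree rooted at C contains: B, C, E, H, J
Count = 5

Answer: 5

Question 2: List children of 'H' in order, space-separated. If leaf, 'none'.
Node H's children (from adjacency): B

Answer: B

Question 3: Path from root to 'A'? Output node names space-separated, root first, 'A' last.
Walk down from root: D -> A

Answer: D A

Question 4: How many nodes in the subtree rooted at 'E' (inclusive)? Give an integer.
Subtree rooted at E contains: B, E, H, J
Count = 4

Answer: 4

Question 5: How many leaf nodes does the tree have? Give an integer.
Leaves (nodes with no children): A, F, G, J

Answer: 4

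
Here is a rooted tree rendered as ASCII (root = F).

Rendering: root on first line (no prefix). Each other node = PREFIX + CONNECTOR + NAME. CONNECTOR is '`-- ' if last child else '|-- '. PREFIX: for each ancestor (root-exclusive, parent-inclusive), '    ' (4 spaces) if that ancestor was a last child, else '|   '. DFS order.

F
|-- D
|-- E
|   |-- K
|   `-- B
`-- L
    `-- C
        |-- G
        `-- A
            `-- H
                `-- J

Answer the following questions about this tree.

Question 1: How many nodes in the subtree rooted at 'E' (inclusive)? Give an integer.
Subtree rooted at E contains: B, E, K
Count = 3

Answer: 3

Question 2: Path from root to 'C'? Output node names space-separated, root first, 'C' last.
Walk down from root: F -> L -> C

Answer: F L C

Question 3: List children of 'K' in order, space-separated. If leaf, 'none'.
Answer: none

Derivation:
Node K's children (from adjacency): (leaf)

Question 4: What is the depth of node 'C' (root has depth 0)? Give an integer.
Answer: 2

Derivation:
Path from root to C: F -> L -> C
Depth = number of edges = 2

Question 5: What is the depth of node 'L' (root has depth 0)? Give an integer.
Path from root to L: F -> L
Depth = number of edges = 1

Answer: 1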